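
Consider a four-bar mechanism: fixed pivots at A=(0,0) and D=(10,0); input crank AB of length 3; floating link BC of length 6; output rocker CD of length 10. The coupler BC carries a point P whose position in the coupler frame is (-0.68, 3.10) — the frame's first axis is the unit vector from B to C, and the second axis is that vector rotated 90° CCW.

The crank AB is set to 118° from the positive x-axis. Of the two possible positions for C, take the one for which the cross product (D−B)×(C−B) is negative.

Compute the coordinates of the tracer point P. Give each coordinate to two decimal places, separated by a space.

1.32 4.27

A=(0,0), D=(10.00,0)
B = A + 3.00·(cos118°, sin118°) = (-1.4084, 2.6488)
|BD| = 11.7119
circle(B,6.00) ∩ circle(D,10.00): a=3.1237, h=5.1228
  candidates: C₊=(2.7929,6.9324) cross=59.997; C₋=(0.4757,-3.0476) cross=-59.997
  mode - wants cross < 0 → take C=(0.4757,-3.0476) (cross=-59.997)
ex = (C−B)/|BC| = (0.3140,-0.9494); ey = (0.9494,0.3140)
P = B + -0.68·ex + 3.10·ey = (1.3212,4.2679)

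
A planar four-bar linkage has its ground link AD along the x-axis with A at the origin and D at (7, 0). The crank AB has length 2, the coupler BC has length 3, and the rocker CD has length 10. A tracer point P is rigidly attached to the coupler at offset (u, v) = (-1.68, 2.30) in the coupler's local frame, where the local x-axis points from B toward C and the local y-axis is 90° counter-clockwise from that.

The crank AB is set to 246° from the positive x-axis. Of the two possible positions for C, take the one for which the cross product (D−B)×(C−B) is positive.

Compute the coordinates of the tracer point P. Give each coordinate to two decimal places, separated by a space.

-1.17 -4.65

A=(0,0), D=(7.00,0)
B = A + 2.00·(cos246°, sin246°) = (-0.8135, -1.8271)
|BD| = 8.0243
circle(B,3.00) ∩ circle(D,10.00): a=-1.6582, h=2.5001
  candidates: C₊=(-2.9974,0.2298) cross=20.061; C₋=(-1.8588,-4.6391) cross=-20.061
  mode + wants cross > 0 → take C=(-2.9974,0.2298) (cross=20.061)
ex = (C−B)/|BC| = (-0.7280,0.6856); ey = (-0.6856,-0.7280)
P = B + -1.68·ex + 2.30·ey = (-1.1674,-4.6532)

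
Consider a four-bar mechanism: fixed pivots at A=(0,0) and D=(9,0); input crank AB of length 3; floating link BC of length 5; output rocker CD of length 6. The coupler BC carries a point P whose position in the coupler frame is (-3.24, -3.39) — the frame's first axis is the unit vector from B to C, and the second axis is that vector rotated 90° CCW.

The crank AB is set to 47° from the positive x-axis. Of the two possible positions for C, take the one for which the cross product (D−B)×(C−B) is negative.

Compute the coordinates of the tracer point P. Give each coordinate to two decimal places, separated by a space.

A=(0,0), D=(9.00,0)
B = A + 3.00·(cos47°, sin47°) = (2.0460, 2.1941)
|BD| = 7.2919
circle(B,5.00) ∩ circle(D,6.00): a=2.8917, h=4.0790
  candidates: C₊=(6.0310,5.2139) cross=29.744; C₋=(3.5764,-2.5660) cross=-29.744
  mode - wants cross < 0 → take C=(3.5764,-2.5660) (cross=-29.744)
ex = (C−B)/|BC| = (0.3061,-0.9520); ey = (0.9520,0.3061)
P = B + -3.24·ex + -3.39·ey = (-2.1730,4.2410)

-2.17 4.24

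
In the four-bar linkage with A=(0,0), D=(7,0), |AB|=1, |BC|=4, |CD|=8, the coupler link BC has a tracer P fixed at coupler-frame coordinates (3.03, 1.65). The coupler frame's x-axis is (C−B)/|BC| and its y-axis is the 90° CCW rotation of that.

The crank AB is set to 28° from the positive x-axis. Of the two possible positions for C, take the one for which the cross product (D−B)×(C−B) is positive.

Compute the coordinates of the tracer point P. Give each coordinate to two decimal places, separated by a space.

-1.16 3.25

A=(0,0), D=(7.00,0)
B = A + 1.00·(cos28°, sin28°) = (0.8829, 0.4695)
|BD| = 6.1350
circle(B,4.00) ∩ circle(D,8.00): a=-0.8444, h=3.9099
  candidates: C₊=(0.3402,4.4325) cross=23.987; C₋=(-0.2582,-3.3643) cross=-23.987
  mode + wants cross > 0 → take C=(0.3402,4.4325) (cross=23.987)
ex = (C−B)/|BC| = (-0.1357,0.9908); ey = (-0.9908,-0.1357)
P = B + 3.03·ex + 1.65·ey = (-1.1629,3.2476)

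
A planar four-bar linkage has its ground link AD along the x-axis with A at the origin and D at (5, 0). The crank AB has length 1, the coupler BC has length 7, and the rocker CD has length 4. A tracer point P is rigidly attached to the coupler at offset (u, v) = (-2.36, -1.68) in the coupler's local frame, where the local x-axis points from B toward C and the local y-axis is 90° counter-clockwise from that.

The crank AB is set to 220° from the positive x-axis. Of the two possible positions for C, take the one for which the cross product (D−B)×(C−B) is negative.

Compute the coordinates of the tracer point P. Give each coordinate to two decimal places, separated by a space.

A=(0,0), D=(5.00,0)
B = A + 1.00·(cos220°, sin220°) = (-0.7660, -0.6428)
|BD| = 5.8018
circle(B,7.00) ∩ circle(D,4.00): a=5.7448, h=3.9996
  candidates: C₊=(4.5003,3.9687) cross=23.205; C₋=(5.3866,-3.9813) cross=-23.205
  mode - wants cross < 0 → take C=(5.3866,-3.9813) (cross=-23.205)
ex = (C−B)/|BC| = (0.8789,-0.4769); ey = (0.4769,0.8789)
P = B + -2.36·ex + -1.68·ey = (-3.6416,-0.9939)

-3.64 -0.99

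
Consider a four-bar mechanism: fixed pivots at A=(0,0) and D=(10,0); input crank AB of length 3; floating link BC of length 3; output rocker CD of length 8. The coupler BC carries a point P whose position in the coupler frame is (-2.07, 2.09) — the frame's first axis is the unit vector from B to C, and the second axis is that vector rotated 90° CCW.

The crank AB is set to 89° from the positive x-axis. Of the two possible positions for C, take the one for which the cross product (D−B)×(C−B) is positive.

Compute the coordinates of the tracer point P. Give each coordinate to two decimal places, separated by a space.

A=(0,0), D=(10.00,0)
B = A + 3.00·(cos89°, sin89°) = (0.0524, 2.9995)
|BD| = 10.3900
circle(B,3.00) ∩ circle(D,8.00): a=2.5483, h=1.5832
  candidates: C₊=(2.9492,3.7796) cross=16.449; C₋=(2.0351,0.7481) cross=-16.449
  mode + wants cross > 0 → take C=(2.9492,3.7796) (cross=16.449)
ex = (C−B)/|BC| = (0.9656,0.2600); ey = (-0.2600,0.9656)
P = B + -2.07·ex + 2.09·ey = (-2.4899,4.4794)

-2.49 4.48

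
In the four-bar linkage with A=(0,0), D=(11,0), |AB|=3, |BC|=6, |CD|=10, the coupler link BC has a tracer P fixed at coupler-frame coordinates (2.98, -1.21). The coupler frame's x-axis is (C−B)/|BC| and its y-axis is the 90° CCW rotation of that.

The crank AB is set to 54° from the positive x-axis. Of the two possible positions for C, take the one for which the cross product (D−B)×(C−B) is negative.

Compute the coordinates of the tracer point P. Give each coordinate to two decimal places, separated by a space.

A=(0,0), D=(11.00,0)
B = A + 3.00·(cos54°, sin54°) = (1.7634, 2.4271)
|BD| = 9.5502
circle(B,6.00) ∩ circle(D,10.00): a=1.4244, h=5.8285
  candidates: C₊=(4.6222,7.7022) cross=55.663; C₋=(1.6597,-3.5721) cross=-55.663
  mode - wants cross < 0 → take C=(1.6597,-3.5721) (cross=-55.663)
ex = (C−B)/|BC| = (-0.0173,-0.9999); ey = (0.9999,-0.0173)
P = B + 2.98·ex + -1.21·ey = (0.5021,-0.5316)

0.50 -0.53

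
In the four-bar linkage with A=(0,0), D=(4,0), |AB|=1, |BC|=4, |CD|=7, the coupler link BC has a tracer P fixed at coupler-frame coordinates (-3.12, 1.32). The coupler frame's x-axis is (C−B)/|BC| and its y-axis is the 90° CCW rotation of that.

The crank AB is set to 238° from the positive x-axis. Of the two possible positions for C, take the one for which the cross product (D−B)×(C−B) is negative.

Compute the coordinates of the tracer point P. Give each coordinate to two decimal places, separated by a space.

A=(0,0), D=(4.00,0)
B = A + 1.00·(cos238°, sin238°) = (-0.5299, -0.8480)
|BD| = 4.6086
circle(B,4.00) ∩ circle(D,7.00): a=-1.2759, h=3.7910
  candidates: C₊=(-2.4817,2.6435) cross=17.471; C₋=(-1.0865,-4.8091) cross=-17.471
  mode - wants cross < 0 → take C=(-1.0865,-4.8091) (cross=-17.471)
ex = (C−B)/|BC| = (-0.1391,-0.9903); ey = (0.9903,-0.1391)
P = B + -3.12·ex + 1.32·ey = (1.2114,2.0579)

1.21 2.06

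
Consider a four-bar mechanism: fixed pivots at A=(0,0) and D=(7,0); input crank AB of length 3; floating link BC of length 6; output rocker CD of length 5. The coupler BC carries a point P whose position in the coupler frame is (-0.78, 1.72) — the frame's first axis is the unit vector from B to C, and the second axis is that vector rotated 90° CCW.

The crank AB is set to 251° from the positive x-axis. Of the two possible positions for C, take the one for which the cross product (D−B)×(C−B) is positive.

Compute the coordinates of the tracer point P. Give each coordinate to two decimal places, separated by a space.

-2.83 -2.49

A=(0,0), D=(7.00,0)
B = A + 3.00·(cos251°, sin251°) = (-0.9767, -2.8366)
|BD| = 8.4660
circle(B,6.00) ∩ circle(D,5.00): a=4.8827, h=3.4870
  candidates: C₊=(2.4554,2.0849) cross=29.521; C₋=(4.7921,-4.4861) cross=-29.521
  mode + wants cross > 0 → take C=(2.4554,2.0849) (cross=29.521)
ex = (C−B)/|BC| = (0.5720,0.8202); ey = (-0.8202,0.5720)
P = B + -0.78·ex + 1.72·ey = (-2.8337,-2.4925)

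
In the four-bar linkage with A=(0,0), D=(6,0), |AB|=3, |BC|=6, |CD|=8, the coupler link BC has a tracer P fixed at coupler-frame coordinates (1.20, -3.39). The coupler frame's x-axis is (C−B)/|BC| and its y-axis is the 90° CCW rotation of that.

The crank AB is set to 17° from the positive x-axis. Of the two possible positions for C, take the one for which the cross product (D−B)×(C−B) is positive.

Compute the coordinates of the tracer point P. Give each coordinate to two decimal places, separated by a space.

A=(0,0), D=(6.00,0)
B = A + 3.00·(cos17°, sin17°) = (2.8689, 0.8771)
|BD| = 3.2516
circle(B,6.00) ∩ circle(D,8.00): a=-2.6797, h=5.3683
  candidates: C₊=(1.7366,6.7693) cross=17.456; C₋=(-1.1596,-3.5694) cross=-17.456
  mode + wants cross > 0 → take C=(1.7366,6.7693) (cross=17.456)
ex = (C−B)/|BC| = (-0.1887,0.9820); ey = (-0.9820,-0.1887)
P = B + 1.20·ex + -3.39·ey = (5.9715,2.6953)

5.97 2.70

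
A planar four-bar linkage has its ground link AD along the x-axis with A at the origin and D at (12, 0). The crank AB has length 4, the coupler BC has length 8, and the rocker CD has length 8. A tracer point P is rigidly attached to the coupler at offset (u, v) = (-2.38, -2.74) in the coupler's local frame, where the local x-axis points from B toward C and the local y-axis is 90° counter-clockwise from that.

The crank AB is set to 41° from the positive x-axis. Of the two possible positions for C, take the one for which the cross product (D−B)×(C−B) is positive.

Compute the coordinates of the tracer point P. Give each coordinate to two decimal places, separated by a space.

2.83 -1.00

A=(0,0), D=(12.00,0)
B = A + 4.00·(cos41°, sin41°) = (3.0188, 2.6242)
|BD| = 9.3567
circle(B,8.00) ∩ circle(D,8.00): a=4.6784, h=6.4895
  candidates: C₊=(9.3295,7.5411) cross=60.720; C₋=(5.6893,-4.9169) cross=-60.720
  mode + wants cross > 0 → take C=(9.3295,7.5411) (cross=60.720)
ex = (C−B)/|BC| = (0.7888,0.6146); ey = (-0.6146,0.7888)
P = B + -2.38·ex + -2.74·ey = (2.8254,-0.9999)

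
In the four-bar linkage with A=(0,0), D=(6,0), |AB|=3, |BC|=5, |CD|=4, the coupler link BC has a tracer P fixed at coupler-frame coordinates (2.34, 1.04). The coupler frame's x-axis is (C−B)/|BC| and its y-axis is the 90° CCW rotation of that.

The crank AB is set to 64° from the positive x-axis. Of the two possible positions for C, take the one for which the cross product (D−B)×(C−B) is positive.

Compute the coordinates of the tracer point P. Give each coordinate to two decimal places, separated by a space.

A=(0,0), D=(6.00,0)
B = A + 3.00·(cos64°, sin64°) = (1.3151, 2.6964)
|BD| = 5.4054
circle(B,5.00) ∩ circle(D,4.00): a=3.5352, h=3.5359
  candidates: C₊=(6.1429,3.9974) cross=19.113; C₋=(2.6153,-2.1316) cross=-19.113
  mode + wants cross > 0 → take C=(6.1429,3.9974) (cross=19.113)
ex = (C−B)/|BC| = (0.9656,0.2602); ey = (-0.2602,0.9656)
P = B + 2.34·ex + 1.04·ey = (3.3039,4.3095)

3.30 4.31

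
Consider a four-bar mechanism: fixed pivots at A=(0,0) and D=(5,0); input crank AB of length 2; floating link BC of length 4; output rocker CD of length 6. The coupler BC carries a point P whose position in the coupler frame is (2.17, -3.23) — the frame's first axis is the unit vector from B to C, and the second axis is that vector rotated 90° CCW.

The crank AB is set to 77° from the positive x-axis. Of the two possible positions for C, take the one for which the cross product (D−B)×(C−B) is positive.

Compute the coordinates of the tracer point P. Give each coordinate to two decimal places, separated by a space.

4.33 2.23

A=(0,0), D=(5.00,0)
B = A + 2.00·(cos77°, sin77°) = (0.4499, 1.9487)
|BD| = 4.9498
circle(B,4.00) ∩ circle(D,6.00): a=0.4547, h=3.9741
  candidates: C₊=(2.4324,5.4229) cross=19.671; C₋=(-0.6967,-1.8834) cross=-19.671
  mode + wants cross > 0 → take C=(2.4324,5.4229) (cross=19.671)
ex = (C−B)/|BC| = (0.4956,0.8685); ey = (-0.8685,0.4956)
P = B + 2.17·ex + -3.23·ey = (4.3308,2.2326)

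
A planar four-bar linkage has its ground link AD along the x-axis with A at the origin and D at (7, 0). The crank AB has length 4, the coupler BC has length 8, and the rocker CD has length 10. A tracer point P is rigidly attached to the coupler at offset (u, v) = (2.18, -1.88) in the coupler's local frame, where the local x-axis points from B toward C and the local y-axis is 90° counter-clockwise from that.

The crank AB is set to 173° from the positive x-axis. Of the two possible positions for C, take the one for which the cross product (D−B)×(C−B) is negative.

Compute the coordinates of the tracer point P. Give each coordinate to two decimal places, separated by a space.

-4.69 -2.30

A=(0,0), D=(7.00,0)
B = A + 4.00·(cos173°, sin173°) = (-3.9702, 0.4875)
|BD| = 10.9810
circle(B,8.00) ∩ circle(D,10.00): a=3.8513, h=7.0119
  candidates: C₊=(0.1886,7.3215) cross=76.998; C₋=(-0.4339,-6.6885) cross=-76.998
  mode - wants cross < 0 → take C=(-0.4339,-6.6885) (cross=-76.998)
ex = (C−B)/|BC| = (0.4420,-0.8970); ey = (0.8970,0.4420)
P = B + 2.18·ex + -1.88·ey = (-4.6929,-2.2990)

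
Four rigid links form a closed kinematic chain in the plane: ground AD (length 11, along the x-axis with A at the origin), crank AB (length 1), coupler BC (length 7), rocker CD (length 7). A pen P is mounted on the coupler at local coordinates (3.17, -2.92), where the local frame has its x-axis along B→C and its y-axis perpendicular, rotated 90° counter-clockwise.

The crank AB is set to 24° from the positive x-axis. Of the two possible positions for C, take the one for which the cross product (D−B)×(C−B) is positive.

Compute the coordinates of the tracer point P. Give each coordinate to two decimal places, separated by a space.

A=(0,0), D=(11.00,0)
B = A + 1.00·(cos24°, sin24°) = (0.9135, 0.4067)
|BD| = 10.0947
circle(B,7.00) ∩ circle(D,7.00): a=5.0473, h=4.8502
  candidates: C₊=(6.1522,5.0496) cross=48.961; C₋=(5.7613,-4.6429) cross=-48.961
  mode + wants cross > 0 → take C=(6.1522,5.0496) (cross=48.961)
ex = (C−B)/|BC| = (0.7484,0.6633); ey = (-0.6633,0.7484)
P = B + 3.17·ex + -2.92·ey = (5.2227,0.3240)

5.22 0.32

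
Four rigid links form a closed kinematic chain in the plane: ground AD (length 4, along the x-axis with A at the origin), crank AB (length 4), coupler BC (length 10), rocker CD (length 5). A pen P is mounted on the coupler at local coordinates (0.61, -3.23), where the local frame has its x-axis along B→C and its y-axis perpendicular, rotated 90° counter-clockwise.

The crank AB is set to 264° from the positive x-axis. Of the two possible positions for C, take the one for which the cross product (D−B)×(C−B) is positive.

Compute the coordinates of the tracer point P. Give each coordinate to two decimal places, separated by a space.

2.75 -4.85

A=(0,0), D=(4.00,0)
B = A + 4.00·(cos264°, sin264°) = (-0.4181, -3.9781)
|BD| = 5.9452
circle(B,10.00) ∩ circle(D,5.00): a=9.2802, h=3.7252
  candidates: C₊=(3.9858,5.0000) cross=22.147; C₋=(8.9711,-0.5368) cross=-22.147
  mode + wants cross > 0 → take C=(3.9858,5.0000) (cross=22.147)
ex = (C−B)/|BC| = (0.4404,0.8978); ey = (-0.8978,0.4404)
P = B + 0.61·ex + -3.23·ey = (2.7504,-4.8529)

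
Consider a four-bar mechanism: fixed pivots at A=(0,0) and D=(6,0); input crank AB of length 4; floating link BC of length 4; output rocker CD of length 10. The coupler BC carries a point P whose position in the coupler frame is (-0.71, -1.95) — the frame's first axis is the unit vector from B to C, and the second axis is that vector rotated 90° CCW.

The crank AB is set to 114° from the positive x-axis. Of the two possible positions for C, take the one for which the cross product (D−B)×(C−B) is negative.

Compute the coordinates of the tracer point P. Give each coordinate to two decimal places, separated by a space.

-2.78 5.38

A=(0,0), D=(6.00,0)
B = A + 4.00·(cos114°, sin114°) = (-1.6269, 3.6542)
|BD| = 8.4571
circle(B,4.00) ∩ circle(D,10.00): a=-0.7376, h=3.9314
  candidates: C₊=(-0.5935,7.5184) cross=33.248; C₋=(-3.9909,0.4274) cross=-33.248
  mode - wants cross < 0 → take C=(-3.9909,0.4274) (cross=-33.248)
ex = (C−B)/|BC| = (-0.5910,-0.8067); ey = (0.8067,-0.5910)
P = B + -0.71·ex + -1.95·ey = (-2.7804,5.3793)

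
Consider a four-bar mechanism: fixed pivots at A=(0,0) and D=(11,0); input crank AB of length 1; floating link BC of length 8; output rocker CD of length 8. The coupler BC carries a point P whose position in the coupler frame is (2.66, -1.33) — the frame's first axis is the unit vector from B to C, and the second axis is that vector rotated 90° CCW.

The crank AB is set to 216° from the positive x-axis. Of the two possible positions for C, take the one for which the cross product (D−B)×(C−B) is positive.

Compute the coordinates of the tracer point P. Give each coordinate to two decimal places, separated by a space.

2.01 0.36

A=(0,0), D=(11.00,0)
B = A + 1.00·(cos216°, sin216°) = (-0.8090, -0.5878)
|BD| = 11.8236
circle(B,8.00) ∩ circle(D,8.00): a=5.9118, h=5.3898
  candidates: C₊=(4.8275,5.0893) cross=63.728; C₋=(5.3634,-5.6771) cross=-63.728
  mode + wants cross > 0 → take C=(4.8275,5.0893) (cross=63.728)
ex = (C−B)/|BC| = (0.7046,0.7096); ey = (-0.7096,0.7046)
P = B + 2.66·ex + -1.33·ey = (2.0090,0.3628)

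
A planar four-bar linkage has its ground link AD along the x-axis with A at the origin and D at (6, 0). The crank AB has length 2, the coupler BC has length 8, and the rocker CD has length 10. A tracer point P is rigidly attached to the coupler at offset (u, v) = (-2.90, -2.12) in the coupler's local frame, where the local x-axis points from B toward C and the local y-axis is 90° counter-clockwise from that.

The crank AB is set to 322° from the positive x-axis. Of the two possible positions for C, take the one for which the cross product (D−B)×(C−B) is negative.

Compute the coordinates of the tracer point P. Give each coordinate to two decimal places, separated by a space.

A=(0,0), D=(6.00,0)
B = A + 2.00·(cos322°, sin322°) = (1.5760, -1.2313)
|BD| = 4.5921
circle(B,8.00) ∩ circle(D,10.00): a=-1.6237, h=7.8335
  candidates: C₊=(-2.0886,5.8800) cross=35.973; C₋=(2.1123,-9.2133) cross=-35.973
  mode - wants cross < 0 → take C=(2.1123,-9.2133) (cross=-35.973)
ex = (C−B)/|BC| = (0.0670,-0.9978); ey = (0.9978,0.0670)
P = B + -2.90·ex + -2.12·ey = (-0.7336,1.5201)

-0.73 1.52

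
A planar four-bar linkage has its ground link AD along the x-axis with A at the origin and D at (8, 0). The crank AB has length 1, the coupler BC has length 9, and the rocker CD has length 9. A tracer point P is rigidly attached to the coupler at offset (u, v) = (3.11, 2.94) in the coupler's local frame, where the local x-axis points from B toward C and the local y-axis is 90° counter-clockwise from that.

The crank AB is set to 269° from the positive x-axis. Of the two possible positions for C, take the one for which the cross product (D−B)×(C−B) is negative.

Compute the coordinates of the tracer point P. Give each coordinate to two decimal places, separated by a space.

4.16 -1.95

A=(0,0), D=(8.00,0)
B = A + 1.00·(cos269°, sin269°) = (-0.0175, -0.9998)
|BD| = 8.0796
circle(B,9.00) ∩ circle(D,9.00): a=4.0398, h=8.0424
  candidates: C₊=(2.9960,7.4807) cross=64.979; C₋=(4.9865,-8.4805) cross=-64.979
  mode - wants cross < 0 → take C=(4.9865,-8.4805) (cross=-64.979)
ex = (C−B)/|BC| = (0.5560,-0.8312); ey = (0.8312,0.5560)
P = B + 3.11·ex + 2.94·ey = (4.1554,-1.9502)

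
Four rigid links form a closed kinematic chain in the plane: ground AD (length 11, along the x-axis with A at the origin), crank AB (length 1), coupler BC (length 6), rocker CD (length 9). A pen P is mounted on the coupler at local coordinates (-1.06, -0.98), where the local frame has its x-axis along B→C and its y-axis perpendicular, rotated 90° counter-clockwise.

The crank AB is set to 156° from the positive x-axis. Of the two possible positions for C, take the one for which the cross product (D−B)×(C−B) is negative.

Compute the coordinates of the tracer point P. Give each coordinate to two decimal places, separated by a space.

A=(0,0), D=(11.00,0)
B = A + 1.00·(cos156°, sin156°) = (-0.9135, 0.4067)
|BD| = 11.9205
circle(B,6.00) ∩ circle(D,9.00): a=4.0727, h=4.4060
  candidates: C₊=(3.3072,4.6712) cross=52.522; C₋=(3.0065,-4.1357) cross=-52.522
  mode - wants cross < 0 → take C=(3.0065,-4.1357) (cross=-52.522)
ex = (C−B)/|BC| = (0.6533,-0.7571); ey = (0.7571,0.6533)
P = B + -1.06·ex + -0.98·ey = (-2.3480,0.5690)

-2.35 0.57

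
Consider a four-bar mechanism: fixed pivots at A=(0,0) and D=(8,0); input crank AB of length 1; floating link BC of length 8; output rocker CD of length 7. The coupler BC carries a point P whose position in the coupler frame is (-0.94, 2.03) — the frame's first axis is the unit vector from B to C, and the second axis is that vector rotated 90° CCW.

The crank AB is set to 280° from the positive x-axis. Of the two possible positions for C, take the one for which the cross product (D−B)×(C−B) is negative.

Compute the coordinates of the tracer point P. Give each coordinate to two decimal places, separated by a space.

0.95 1.11

A=(0,0), D=(8.00,0)
B = A + 1.00·(cos280°, sin280°) = (0.1736, -0.9848)
|BD| = 7.8881
circle(B,8.00) ∩ circle(D,7.00): a=4.8948, h=6.3278
  candidates: C₊=(4.2402,5.9046) cross=49.914; C₋=(5.8202,-6.6520) cross=-49.914
  mode - wants cross < 0 → take C=(5.8202,-6.6520) (cross=-49.914)
ex = (C−B)/|BC| = (0.7058,-0.7084); ey = (0.7084,0.7058)
P = B + -0.94·ex + 2.03·ey = (0.9482,1.1139)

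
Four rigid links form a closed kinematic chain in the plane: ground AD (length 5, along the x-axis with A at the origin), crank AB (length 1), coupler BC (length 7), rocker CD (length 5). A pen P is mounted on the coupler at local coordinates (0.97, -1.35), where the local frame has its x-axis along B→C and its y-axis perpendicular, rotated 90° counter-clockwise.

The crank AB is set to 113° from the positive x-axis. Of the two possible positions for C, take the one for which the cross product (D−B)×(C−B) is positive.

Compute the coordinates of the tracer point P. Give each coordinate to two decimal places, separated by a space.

1.18 0.39

A=(0,0), D=(5.00,0)
B = A + 1.00·(cos113°, sin113°) = (-0.3907, 0.9205)
|BD| = 5.4688
circle(B,7.00) ∩ circle(D,5.00): a=4.9287, h=4.9707
  candidates: C₊=(5.3043,4.9907) cross=27.184; C₋=(3.6309,-4.8089) cross=-27.184
  mode + wants cross > 0 → take C=(5.3043,4.9907) (cross=27.184)
ex = (C−B)/|BC| = (0.8136,0.5815); ey = (-0.5815,0.8136)
P = B + 0.97·ex + -1.35·ey = (1.1834,0.3862)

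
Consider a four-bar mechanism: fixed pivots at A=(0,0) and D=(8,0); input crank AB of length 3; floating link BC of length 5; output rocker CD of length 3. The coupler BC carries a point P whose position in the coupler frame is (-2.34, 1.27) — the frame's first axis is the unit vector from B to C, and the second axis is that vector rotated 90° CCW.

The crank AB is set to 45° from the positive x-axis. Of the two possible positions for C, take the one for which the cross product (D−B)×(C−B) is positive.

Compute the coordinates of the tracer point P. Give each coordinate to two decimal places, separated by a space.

-0.38 3.04

A=(0,0), D=(8.00,0)
B = A + 3.00·(cos45°, sin45°) = (2.1213, 2.1213)
|BD| = 6.2497
circle(B,5.00) ∩ circle(D,3.00): a=4.4049, h=2.3657
  candidates: C₊=(7.0677,2.8515) cross=14.785; C₋=(5.4617,-1.5991) cross=-14.785
  mode + wants cross > 0 → take C=(7.0677,2.8515) (cross=14.785)
ex = (C−B)/|BC| = (0.9893,0.1460); ey = (-0.1460,0.9893)
P = B + -2.34·ex + 1.27·ey = (-0.3791,3.0360)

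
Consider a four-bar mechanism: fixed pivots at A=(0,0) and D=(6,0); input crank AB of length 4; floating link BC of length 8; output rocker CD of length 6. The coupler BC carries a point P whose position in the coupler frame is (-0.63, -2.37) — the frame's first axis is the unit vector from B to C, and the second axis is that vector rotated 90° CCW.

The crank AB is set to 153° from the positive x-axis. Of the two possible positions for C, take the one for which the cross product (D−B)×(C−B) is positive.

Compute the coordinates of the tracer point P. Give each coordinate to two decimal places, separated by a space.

A=(0,0), D=(6.00,0)
B = A + 4.00·(cos153°, sin153°) = (-3.5640, 1.8160)
|BD| = 9.7349
circle(B,8.00) ∩ circle(D,6.00): a=6.3056, h=4.9234
  candidates: C₊=(3.5493,5.4767) cross=47.929; C₋=(1.7125,-4.1973) cross=-47.929
  mode + wants cross > 0 → take C=(3.5493,5.4767) (cross=47.929)
ex = (C−B)/|BC| = (0.8892,0.4576); ey = (-0.4576,0.8892)
P = B + -0.63·ex + -2.37·ey = (-3.0397,-0.5796)

-3.04 -0.58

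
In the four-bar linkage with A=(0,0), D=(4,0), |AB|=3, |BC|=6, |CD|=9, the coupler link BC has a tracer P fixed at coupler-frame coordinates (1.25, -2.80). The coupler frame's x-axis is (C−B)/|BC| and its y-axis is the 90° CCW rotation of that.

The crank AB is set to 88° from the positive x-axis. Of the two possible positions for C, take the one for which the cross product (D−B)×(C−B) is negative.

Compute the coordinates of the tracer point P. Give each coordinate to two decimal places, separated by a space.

-2.43 4.72

A=(0,0), D=(4.00,0)
B = A + 3.00·(cos88°, sin88°) = (0.1047, 2.9982)
|BD| = 4.9155
circle(B,6.00) ∩ circle(D,9.00): a=-2.1196, h=5.6131
  candidates: C₊=(1.8487,8.7391) cross=27.592; C₋=(-4.9986,-0.1571) cross=-27.592
  mode - wants cross < 0 → take C=(-4.9986,-0.1571) (cross=-27.592)
ex = (C−B)/|BC| = (-0.8506,-0.5259); ey = (0.5259,-0.8506)
P = B + 1.25·ex + -2.80·ey = (-2.4310,4.7224)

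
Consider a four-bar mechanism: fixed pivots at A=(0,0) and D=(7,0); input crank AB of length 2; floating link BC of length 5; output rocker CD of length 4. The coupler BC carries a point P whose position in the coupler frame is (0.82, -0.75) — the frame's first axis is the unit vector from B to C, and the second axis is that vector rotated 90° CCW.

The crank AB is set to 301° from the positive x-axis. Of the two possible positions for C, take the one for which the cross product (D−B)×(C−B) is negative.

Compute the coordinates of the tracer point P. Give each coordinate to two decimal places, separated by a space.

1.47 -2.73

A=(0,0), D=(7.00,0)
B = A + 2.00·(cos301°, sin301°) = (1.0301, -1.7143)
|BD| = 6.2112
circle(B,5.00) ∩ circle(D,4.00): a=3.8301, h=3.2141
  candidates: C₊=(3.8243,2.4320) cross=19.963; C₋=(5.5985,-3.7464) cross=-19.963
  mode - wants cross < 0 → take C=(5.5985,-3.7464) (cross=-19.963)
ex = (C−B)/|BC| = (0.9137,-0.4064); ey = (0.4064,0.9137)
P = B + 0.82·ex + -0.75·ey = (1.4745,-2.7329)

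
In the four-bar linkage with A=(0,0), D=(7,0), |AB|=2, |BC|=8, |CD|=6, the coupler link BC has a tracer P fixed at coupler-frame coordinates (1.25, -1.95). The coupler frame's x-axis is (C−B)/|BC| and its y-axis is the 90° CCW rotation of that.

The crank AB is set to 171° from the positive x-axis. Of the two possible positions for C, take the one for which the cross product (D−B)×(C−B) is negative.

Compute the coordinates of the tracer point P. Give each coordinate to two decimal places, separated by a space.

-2.39 -1.97

A=(0,0), D=(7.00,0)
B = A + 2.00·(cos171°, sin171°) = (-1.9754, 0.3129)
|BD| = 8.9808
circle(B,8.00) ∩ circle(D,6.00): a=6.0493, h=5.2351
  candidates: C₊=(4.2526,5.3340) cross=47.015; C₋=(3.8879,-5.1298) cross=-47.015
  mode - wants cross < 0 → take C=(3.8879,-5.1298) (cross=-47.015)
ex = (C−B)/|BC| = (0.7329,-0.6803); ey = (0.6803,0.7329)
P = B + 1.25·ex + -1.95·ey = (-2.3859,-1.9667)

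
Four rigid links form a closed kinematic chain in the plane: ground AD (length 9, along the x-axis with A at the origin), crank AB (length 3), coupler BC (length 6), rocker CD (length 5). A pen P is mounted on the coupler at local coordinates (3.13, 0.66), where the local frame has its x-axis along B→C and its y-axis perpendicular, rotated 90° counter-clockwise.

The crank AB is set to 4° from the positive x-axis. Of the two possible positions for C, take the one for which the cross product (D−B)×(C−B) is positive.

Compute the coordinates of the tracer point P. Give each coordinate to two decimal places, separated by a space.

A=(0,0), D=(9.00,0)
B = A + 3.00·(cos4°, sin4°) = (2.9927, 0.2093)
|BD| = 6.0110
circle(B,6.00) ∩ circle(D,5.00): a=3.9205, h=4.5420
  candidates: C₊=(7.0689,4.6120) cross=27.302; C₋=(6.7527,-4.4665) cross=-27.302
  mode + wants cross > 0 → take C=(7.0689,4.6120) (cross=27.302)
ex = (C−B)/|BC| = (0.6794,0.7338); ey = (-0.7338,0.6794)
P = B + 3.13·ex + 0.66·ey = (4.6348,2.9544)

4.63 2.95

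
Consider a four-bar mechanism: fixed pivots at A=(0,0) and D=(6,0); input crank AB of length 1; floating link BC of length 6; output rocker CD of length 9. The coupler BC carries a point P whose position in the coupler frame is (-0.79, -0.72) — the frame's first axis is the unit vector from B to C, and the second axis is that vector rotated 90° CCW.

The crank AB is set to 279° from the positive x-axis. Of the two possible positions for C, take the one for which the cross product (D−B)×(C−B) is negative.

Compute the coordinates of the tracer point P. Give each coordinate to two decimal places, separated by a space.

A=(0,0), D=(6.00,0)
B = A + 1.00·(cos279°, sin279°) = (0.1564, -0.9877)
|BD| = 5.9264
circle(B,6.00) ∩ circle(D,9.00): a=-0.8333, h=5.9419
  candidates: C₊=(-1.6555,4.7322) cross=35.214; C₋=(0.3250,-6.9853) cross=-35.214
  mode - wants cross < 0 → take C=(0.3250,-6.9853) (cross=-35.214)
ex = (C−B)/|BC| = (0.0281,-0.9996); ey = (0.9996,0.0281)
P = B + -0.79·ex + -0.72·ey = (-0.5855,-0.2182)

-0.59 -0.22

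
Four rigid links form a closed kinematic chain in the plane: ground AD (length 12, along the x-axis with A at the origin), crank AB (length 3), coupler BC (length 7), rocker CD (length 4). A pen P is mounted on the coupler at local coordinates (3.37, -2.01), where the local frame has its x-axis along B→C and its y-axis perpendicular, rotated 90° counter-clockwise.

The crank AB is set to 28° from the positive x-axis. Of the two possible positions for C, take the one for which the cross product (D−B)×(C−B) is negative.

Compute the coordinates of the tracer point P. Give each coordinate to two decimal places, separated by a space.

A=(0,0), D=(12.00,0)
B = A + 3.00·(cos28°, sin28°) = (2.6488, 1.4084)
|BD| = 9.4566
circle(B,7.00) ∩ circle(D,4.00): a=6.4731, h=2.6643
  candidates: C₊=(9.4466,3.0790) cross=25.196; C₋=(8.6530,-2.1903) cross=-25.196
  mode - wants cross < 0 → take C=(8.6530,-2.1903) (cross=-25.196)
ex = (C−B)/|BC| = (0.8577,-0.5141); ey = (0.5141,0.8577)
P = B + 3.37·ex + -2.01·ey = (4.5061,-2.0481)

4.51 -2.05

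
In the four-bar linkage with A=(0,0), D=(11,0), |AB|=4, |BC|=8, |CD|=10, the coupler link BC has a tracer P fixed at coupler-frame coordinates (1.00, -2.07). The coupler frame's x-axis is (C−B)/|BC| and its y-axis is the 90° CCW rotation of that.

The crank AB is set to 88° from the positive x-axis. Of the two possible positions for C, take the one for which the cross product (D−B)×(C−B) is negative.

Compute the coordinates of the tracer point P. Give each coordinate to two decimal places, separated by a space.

A=(0,0), D=(11.00,0)
B = A + 4.00·(cos88°, sin88°) = (0.1396, 3.9976)
|BD| = 11.5728
circle(B,8.00) ∩ circle(D,10.00): a=4.2310, h=6.7896
  candidates: C₊=(6.4555,8.9077) cross=78.574; C₋=(1.7648,-3.8356) cross=-78.574
  mode - wants cross < 0 → take C=(1.7648,-3.8356) (cross=-78.574)
ex = (C−B)/|BC| = (0.2032,-0.9791); ey = (0.9791,0.2032)
P = B + 1.00·ex + -2.07·ey = (-1.6841,2.5979)

-1.68 2.60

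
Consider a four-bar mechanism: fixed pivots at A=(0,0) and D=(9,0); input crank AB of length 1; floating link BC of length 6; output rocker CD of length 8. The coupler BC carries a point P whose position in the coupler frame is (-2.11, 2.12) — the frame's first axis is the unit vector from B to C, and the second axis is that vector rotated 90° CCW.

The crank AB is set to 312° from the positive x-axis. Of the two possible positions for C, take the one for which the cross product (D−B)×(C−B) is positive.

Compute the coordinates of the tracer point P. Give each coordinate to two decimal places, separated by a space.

A=(0,0), D=(9.00,0)
B = A + 1.00·(cos312°, sin312°) = (0.6691, -0.7431)
|BD| = 8.3639
circle(B,6.00) ∩ circle(D,8.00): a=2.5081, h=5.4506
  candidates: C₊=(2.6830,4.9088) cross=45.589; C₋=(3.6516,-5.9494) cross=-45.589
  mode + wants cross > 0 → take C=(2.6830,4.9088) (cross=45.589)
ex = (C−B)/|BC| = (0.3357,0.9420); ey = (-0.9420,0.3357)
P = B + -2.11·ex + 2.12·ey = (-2.0361,-2.0192)

-2.04 -2.02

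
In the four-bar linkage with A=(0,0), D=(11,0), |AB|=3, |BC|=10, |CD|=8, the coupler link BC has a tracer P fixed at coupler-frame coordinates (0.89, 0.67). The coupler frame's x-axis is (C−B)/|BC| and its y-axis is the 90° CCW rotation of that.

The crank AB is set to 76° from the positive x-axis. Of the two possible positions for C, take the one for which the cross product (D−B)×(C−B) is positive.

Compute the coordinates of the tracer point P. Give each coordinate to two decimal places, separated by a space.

A=(0,0), D=(11.00,0)
B = A + 3.00·(cos76°, sin76°) = (0.7258, 2.9109)
|BD| = 10.6786
circle(B,10.00) ∩ circle(D,8.00): a=7.0249, h=7.1169
  candidates: C₊=(9.4247,7.8434) cross=75.999; C₋=(5.5447,-5.8514) cross=-75.999
  mode + wants cross > 0 → take C=(9.4247,7.8434) (cross=75.999)
ex = (C−B)/|BC| = (0.8699,0.4932); ey = (-0.4932,0.8699)
P = B + 0.89·ex + 0.67·ey = (1.1695,3.9327)

1.17 3.93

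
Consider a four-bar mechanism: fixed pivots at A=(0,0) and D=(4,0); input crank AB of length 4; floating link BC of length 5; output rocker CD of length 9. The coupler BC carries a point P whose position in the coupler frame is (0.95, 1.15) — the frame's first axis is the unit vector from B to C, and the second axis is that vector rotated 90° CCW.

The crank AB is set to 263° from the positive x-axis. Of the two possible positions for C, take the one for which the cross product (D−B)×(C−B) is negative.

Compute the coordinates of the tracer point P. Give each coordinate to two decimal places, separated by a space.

A=(0,0), D=(4.00,0)
B = A + 4.00·(cos263°, sin263°) = (-0.4875, -3.9702)
|BD| = 5.9916
circle(B,5.00) ∩ circle(D,9.00): a=-1.6774, h=4.7103
  candidates: C₊=(-4.8648,-1.5539) cross=28.222; C₋=(1.3774,-8.6094) cross=-28.222
  mode - wants cross < 0 → take C=(1.3774,-8.6094) (cross=-28.222)
ex = (C−B)/|BC| = (0.3730,-0.9278); ey = (0.9278,0.3730)
P = B + 0.95·ex + 1.15·ey = (0.9339,-4.4227)

0.93 -4.42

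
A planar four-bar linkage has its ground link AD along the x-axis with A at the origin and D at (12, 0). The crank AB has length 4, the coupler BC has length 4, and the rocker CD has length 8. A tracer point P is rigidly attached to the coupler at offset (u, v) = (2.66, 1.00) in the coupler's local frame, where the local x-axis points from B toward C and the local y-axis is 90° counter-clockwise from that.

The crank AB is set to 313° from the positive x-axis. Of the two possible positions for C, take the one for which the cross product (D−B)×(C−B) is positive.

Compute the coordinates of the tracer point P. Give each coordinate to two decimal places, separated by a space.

A=(0,0), D=(12.00,0)
B = A + 4.00·(cos313°, sin313°) = (2.7280, -2.9254)
|BD| = 9.7226
circle(B,4.00) ∩ circle(D,8.00): a=2.3928, h=3.2054
  candidates: C₊=(4.0454,0.8514) cross=31.165; C₋=(5.9744,-5.2623) cross=-31.165
  mode + wants cross > 0 → take C=(4.0454,0.8514) (cross=31.165)
ex = (C−B)/|BC| = (0.3294,0.9442); ey = (-0.9442,0.3294)
P = B + 2.66·ex + 1.00·ey = (2.6599,-0.0845)

2.66 -0.08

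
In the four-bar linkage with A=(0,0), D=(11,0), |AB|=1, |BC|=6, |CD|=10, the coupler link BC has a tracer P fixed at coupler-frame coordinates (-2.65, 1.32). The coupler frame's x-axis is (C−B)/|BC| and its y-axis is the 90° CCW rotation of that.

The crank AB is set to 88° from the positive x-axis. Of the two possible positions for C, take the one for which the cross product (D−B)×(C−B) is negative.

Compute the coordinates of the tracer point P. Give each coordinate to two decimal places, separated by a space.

0.35 3.94

A=(0,0), D=(11.00,0)
B = A + 1.00·(cos88°, sin88°) = (0.0349, 0.9994)
|BD| = 11.0105
circle(B,6.00) ∩ circle(D,10.00): a=2.5990, h=5.4079
  candidates: C₊=(3.1140,6.1491) cross=59.544; C₋=(2.1323,-4.6221) cross=-59.544
  mode - wants cross < 0 → take C=(2.1323,-4.6221) (cross=-59.544)
ex = (C−B)/|BC| = (0.3496,-0.9369); ey = (0.9369,0.3496)
P = B + -2.65·ex + 1.32·ey = (0.3453,3.9436)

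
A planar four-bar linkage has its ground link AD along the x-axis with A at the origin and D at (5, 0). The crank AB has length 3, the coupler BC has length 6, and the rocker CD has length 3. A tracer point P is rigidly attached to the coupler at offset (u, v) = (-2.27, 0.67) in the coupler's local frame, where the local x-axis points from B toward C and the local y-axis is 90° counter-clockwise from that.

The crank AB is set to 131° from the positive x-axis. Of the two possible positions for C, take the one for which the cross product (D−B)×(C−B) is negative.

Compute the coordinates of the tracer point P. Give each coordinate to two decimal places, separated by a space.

-3.23 4.27

A=(0,0), D=(5.00,0)
B = A + 3.00·(cos131°, sin131°) = (-1.9682, 2.2641)
|BD| = 7.3268
circle(B,6.00) ∩ circle(D,3.00): a=5.5059, h=2.3842
  candidates: C₊=(4.0051,2.8302) cross=17.469; C₋=(2.5315,-1.7049) cross=-17.469
  mode - wants cross < 0 → take C=(2.5315,-1.7049) (cross=-17.469)
ex = (C−B)/|BC| = (0.7499,-0.6615); ey = (0.6615,0.7499)
P = B + -2.27·ex + 0.67·ey = (-3.2274,4.2682)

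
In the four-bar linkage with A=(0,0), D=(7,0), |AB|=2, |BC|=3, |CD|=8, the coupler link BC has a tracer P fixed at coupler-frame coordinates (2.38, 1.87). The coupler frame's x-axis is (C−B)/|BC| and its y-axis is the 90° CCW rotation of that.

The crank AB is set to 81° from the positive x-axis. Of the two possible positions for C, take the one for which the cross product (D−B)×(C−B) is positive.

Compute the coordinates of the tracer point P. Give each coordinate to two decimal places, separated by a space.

-1.22 4.58

A=(0,0), D=(7.00,0)
B = A + 2.00·(cos81°, sin81°) = (0.3129, 1.9754)
|BD| = 6.9728
circle(B,3.00) ∩ circle(D,8.00): a=-0.4575, h=2.9649
  candidates: C₊=(0.7141,4.9484) cross=20.674; C₋=(-0.9658,-0.7385) cross=-20.674
  mode + wants cross > 0 → take C=(0.7141,4.9484) (cross=20.674)
ex = (C−B)/|BC| = (0.1337,0.9910); ey = (-0.9910,0.1337)
P = B + 2.38·ex + 1.87·ey = (-1.2221,4.5841)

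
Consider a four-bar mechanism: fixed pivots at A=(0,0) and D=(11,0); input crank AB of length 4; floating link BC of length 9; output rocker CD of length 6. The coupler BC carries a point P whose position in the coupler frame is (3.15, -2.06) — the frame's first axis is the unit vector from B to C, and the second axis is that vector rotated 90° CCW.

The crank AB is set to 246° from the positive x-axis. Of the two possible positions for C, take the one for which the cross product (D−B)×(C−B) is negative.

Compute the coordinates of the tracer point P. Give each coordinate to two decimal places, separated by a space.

1.25 -6.08

A=(0,0), D=(11.00,0)
B = A + 4.00·(cos246°, sin246°) = (-1.6269, -3.6542)
|BD| = 13.1451
circle(B,9.00) ∩ circle(D,6.00): a=8.2842, h=3.5174
  candidates: C₊=(5.3529,2.0275) cross=46.236; C₋=(7.3085,-4.7300) cross=-46.236
  mode - wants cross < 0 → take C=(7.3085,-4.7300) (cross=-46.236)
ex = (C−B)/|BC| = (0.9928,-0.1195); ey = (0.1195,0.9928)
P = B + 3.15·ex + -2.06·ey = (1.2542,-6.0760)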